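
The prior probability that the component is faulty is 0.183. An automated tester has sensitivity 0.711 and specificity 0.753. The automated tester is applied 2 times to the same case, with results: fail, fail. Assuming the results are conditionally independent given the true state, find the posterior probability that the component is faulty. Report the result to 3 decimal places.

Let H be the event that the component is faulty; start with P(H) = 0.183. P('fail'|H) = 0.711, P('fail'|¬H) = 0.247.
Update on result 1 ('fail'): P(H) ← 0.711·0.1830 / (0.711·0.1830 + 0.247·0.8170) = 0.13011/0.33191 = 0.3920.
Update on result 2 ('fail'): P(H) ← 0.711·0.3920 / (0.711·0.3920 + 0.247·0.6080) = 0.27872/0.42889 = 0.6499.

Posterior P(H) ≈ 0.650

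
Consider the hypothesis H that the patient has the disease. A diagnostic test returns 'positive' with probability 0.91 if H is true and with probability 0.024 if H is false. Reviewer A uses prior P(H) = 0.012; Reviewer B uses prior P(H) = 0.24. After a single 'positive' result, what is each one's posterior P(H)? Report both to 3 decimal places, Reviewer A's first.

Reviewer A: 0.315; Reviewer B: 0.923

The likelihood ratio for a 'positive' result is 0.91/0.024 = 37.917.
Reviewer A: prior odds 0.012/0.988 = 0.012146; posterior odds 0.46053; posterior probability 0.315.
Reviewer B: prior odds 0.24/0.76 = 0.31579; posterior odds 11.974; posterior probability 0.923.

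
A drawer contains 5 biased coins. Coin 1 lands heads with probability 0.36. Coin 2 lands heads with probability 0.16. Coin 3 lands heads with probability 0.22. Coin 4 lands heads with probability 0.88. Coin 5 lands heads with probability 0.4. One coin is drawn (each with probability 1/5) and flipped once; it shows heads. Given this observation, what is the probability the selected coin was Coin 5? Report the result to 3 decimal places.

P(heads|C1) = 0.36; P(heads|C2) = 0.16; P(heads|C3) = 0.22; P(heads|C4) = 0.88; P(heads|C5) = 0.4.
Prior × likelihood for each source: 0.2·0.36=0.07200, 0.2·0.16=0.03200, 0.2·0.22=0.04400, 0.2·0.88=0.1760, 0.2·0.4=0.08000. Summing gives P(heads) = 0.40400.
P(Coin 5 | heads) = 0.08000 / 0.40400 = 0.198.

Posterior probability ≈ 0.198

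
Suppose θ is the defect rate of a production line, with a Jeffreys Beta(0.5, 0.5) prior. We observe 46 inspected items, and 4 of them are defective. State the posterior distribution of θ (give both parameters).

The binomial likelihood is conjugate to the Beta prior: with 4 successes and 42 failures, the posterior is Beta(0.5+4, 0.5+42) = Beta(4.5, 42.5).

Posterior: Beta(4.5, 42.5)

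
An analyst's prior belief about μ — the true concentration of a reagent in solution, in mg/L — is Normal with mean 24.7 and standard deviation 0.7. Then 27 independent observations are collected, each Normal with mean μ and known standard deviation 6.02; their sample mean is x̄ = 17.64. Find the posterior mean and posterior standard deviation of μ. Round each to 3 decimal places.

Posterior mean ≈ 22.812; posterior SD ≈ 0.599

Prior precision 1/τ₀² = 1/0.7² = 2.04082; data precision n/σ² = 27/6.02² = 0.745025.
Posterior precision = 2.04082 + 0.745025 = 2.78584, giving posterior SD = 1/√2.78584 = 0.599.
Posterior mean = (2.04082·24.7 + 0.745025·17.64) / 2.78584 = 22.812.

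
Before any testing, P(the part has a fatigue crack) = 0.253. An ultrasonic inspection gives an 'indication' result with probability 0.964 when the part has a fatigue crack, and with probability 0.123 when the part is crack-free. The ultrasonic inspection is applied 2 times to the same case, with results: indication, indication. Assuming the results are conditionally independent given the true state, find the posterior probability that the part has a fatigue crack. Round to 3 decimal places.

Let H be the event that the part has a fatigue crack; start with P(H) = 0.253. P('indication'|H) = 0.964, P('indication'|¬H) = 0.123.
Update on result 1 ('indication'): P(H) ← 0.964·0.2530 / (0.964·0.2530 + 0.123·0.7470) = 0.24389/0.33577 = 0.7264.
Update on result 2 ('indication'): P(H) ← 0.964·0.7264 / (0.964·0.7264 + 0.123·0.2736) = 0.70021/0.73387 = 0.9541.

Posterior P(H) ≈ 0.954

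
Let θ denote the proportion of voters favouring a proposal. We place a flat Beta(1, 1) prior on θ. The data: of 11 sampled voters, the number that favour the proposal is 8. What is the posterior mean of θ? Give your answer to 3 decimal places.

Posterior mean ≈ 0.692

Observing 8 successes and 3 failures updates Beta(1, 1) by adding the success and failure counts to the two shape parameters: α = 1+8 = 9, β = 1+3 = 4.
E[θ | data] = 9/(9+4) = 0.692.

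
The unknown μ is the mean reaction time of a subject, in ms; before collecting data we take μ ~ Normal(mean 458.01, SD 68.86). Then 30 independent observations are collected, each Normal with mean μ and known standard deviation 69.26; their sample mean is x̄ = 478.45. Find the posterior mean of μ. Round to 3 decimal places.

Posterior mean ≈ 477.783

With known σ, the Normal prior is conjugate. Weight on the data is w = (n/σ²)/(n/σ² + 1/τ₀²) = 0.00625398/(0.00625398+0.00021089) = 0.96738.
Posterior mean = w·x̄ + (1−w)·μ₀ = 0.96738·478.45 + 0.032622·458.01 = 477.783.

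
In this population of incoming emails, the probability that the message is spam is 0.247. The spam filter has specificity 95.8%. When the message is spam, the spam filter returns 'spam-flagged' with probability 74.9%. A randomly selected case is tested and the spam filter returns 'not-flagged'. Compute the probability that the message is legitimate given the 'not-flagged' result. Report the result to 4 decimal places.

Let H be the event that the message is spam. P(H) = 0.247, so P(¬H) = 0.753. With E the 'not-flagged' result, P(E|H) = 0.251 and P(E|¬H) = 0.958.
P(E) = 0.251·0.247 + 0.958·0.753 = 0.061997 + 0.72137 = 0.78337.
By Bayes' theorem, P(H|E) = 0.061997 / 0.78337 = 0.0791. Hence P(¬H|E) = 1 − 0.0791 = 0.9209.

P(¬H | E) ≈ 0.9209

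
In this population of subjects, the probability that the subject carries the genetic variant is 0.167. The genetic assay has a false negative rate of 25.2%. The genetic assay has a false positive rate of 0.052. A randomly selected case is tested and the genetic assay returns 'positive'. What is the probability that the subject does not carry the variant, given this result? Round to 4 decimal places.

P(¬H | E) ≈ 0.2575

Write H for 'the subject carries the genetic variant'. Prior odds H:¬H = 0.167/0.833 = 0.20048. For the 'positive' outcome, the likelihood ratio is 0.748/0.052 = 14.385.
Posterior odds = 0.20048 × 14.385 = 2.8838, so P(H|E) = 2.8838/(1+2.8838) = 0.7425. Then P(¬H|E) = 1 − 0.7425 = 0.2575.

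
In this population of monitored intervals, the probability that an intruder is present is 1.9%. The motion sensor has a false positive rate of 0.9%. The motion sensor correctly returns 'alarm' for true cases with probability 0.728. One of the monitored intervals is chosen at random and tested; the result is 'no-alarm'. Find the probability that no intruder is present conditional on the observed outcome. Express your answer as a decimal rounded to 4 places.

Let H be the event that an intruder is present. P(H) = 0.019, so P(¬H) = 0.981. With E the 'no-alarm' result, P(E|H) = 0.272 and P(E|¬H) = 0.991.
P(E) = 0.272·0.019 + 0.991·0.981 = 0.0051680 + 0.97217 = 0.97734.
By Bayes' theorem, P(H|E) = 0.0051680 / 0.97734 = 0.0053. Hence P(¬H|E) = 1 − 0.0053 = 0.9947.

P(¬H | E) ≈ 0.9947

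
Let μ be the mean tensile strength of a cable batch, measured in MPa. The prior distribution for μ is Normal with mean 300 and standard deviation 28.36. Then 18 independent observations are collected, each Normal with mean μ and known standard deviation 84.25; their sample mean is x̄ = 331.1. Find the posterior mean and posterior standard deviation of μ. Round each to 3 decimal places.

With known σ, the Normal prior is conjugate. Weight on the data is w = (n/σ²)/(n/σ² + 1/τ₀²) = 0.00253590/(0.00253590+0.00124333) = 0.67101.
Posterior mean = w·x̄ + (1−w)·μ₀ = 0.67101·331.1 + 0.32899·300 = 320.868. Posterior variance = 1/(0.00253590+0.00124333) = 264.604, so SD = 16.267.

Posterior mean ≈ 320.868; posterior SD ≈ 16.267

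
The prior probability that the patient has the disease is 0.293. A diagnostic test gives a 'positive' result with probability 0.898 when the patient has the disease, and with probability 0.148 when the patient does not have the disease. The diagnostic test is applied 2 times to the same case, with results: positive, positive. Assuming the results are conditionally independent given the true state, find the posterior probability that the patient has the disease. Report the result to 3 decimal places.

Posterior P(H) ≈ 0.938

Let H be the event that the patient has the disease; start with P(H) = 0.293. P('positive'|H) = 0.898, P('positive'|¬H) = 0.148.
Update on result 1 ('positive'): P(H) ← 0.898·0.2930 / (0.898·0.2930 + 0.148·0.7070) = 0.26311/0.36775 = 0.7155.
Update on result 2 ('positive'): P(H) ← 0.898·0.7155 / (0.898·0.7155 + 0.148·0.2845) = 0.64249/0.68460 = 0.9385.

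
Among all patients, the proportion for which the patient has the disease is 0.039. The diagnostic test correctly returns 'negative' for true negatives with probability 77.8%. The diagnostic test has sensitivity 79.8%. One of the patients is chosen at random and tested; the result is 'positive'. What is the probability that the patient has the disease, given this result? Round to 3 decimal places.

Write H for 'the patient has the disease'. Prior odds H:¬H = 0.039/0.961 = 0.040583. For the 'positive' outcome, the likelihood ratio is 0.798/0.222 = 3.5946.
Posterior odds = 0.040583 × 3.5946 = 0.14588, so P(H|E) = 0.14588/(1+0.14588) = 0.127.

P(H | E) ≈ 0.127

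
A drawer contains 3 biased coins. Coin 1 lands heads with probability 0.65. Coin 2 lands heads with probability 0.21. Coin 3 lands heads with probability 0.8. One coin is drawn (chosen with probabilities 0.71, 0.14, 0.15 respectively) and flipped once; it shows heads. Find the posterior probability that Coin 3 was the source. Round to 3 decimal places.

Tabulate prior·likelihood by source: [1] prior 0.71, lik 0.65, product 0.4615; [2] prior 0.14, lik 0.21, product 0.02940; [3] prior 0.15, lik 0.8, product 0.1200.
Normalizing constant = 0.61090; the posterior for Coin 3 is its product over the sum, 0.1200/0.61090 = 0.196.

Posterior probability ≈ 0.196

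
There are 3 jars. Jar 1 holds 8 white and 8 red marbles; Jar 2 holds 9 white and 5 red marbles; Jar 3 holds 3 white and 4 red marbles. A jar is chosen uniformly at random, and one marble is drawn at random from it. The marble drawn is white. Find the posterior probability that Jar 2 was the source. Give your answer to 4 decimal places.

Tabulate prior·likelihood by source: [1] prior 0.333333, lik 0.5, product 0.1667; [2] prior 0.333333, lik 0.6429, product 0.2143; [3] prior 0.333333, lik 0.4286, product 0.1429.
Normalizing constant = 0.52381; the posterior for Jar 2 is its product over the sum, 0.2143/0.52381 = 0.4091.

Posterior probability ≈ 0.4091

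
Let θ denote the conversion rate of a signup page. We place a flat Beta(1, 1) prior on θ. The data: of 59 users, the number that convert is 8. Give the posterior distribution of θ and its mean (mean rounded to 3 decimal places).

Observing 8 successes and 51 failures updates Beta(1, 1) by adding the success and failure counts to the two shape parameters: α = 1+8 = 9, β = 1+51 = 52.
E[θ | data] = 9/(9+52) = 0.148.

Posterior: Beta(9, 52); mean ≈ 0.148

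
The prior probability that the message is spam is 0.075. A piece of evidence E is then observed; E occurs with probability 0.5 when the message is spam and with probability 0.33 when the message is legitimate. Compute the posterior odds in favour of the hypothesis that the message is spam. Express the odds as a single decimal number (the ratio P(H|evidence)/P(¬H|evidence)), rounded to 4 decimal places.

Prior odds = 0.075/(1−0.075) = 0.081081. In log-odds, ln(0.081081) = -2.5123.
Add log likelihood ratio: ln(1.5152) = 0.41552.
Posterior log-odds = -2.0968, so posterior odds = exp(-2.0968) = 0.12285.

Posterior odds ≈ 0.1229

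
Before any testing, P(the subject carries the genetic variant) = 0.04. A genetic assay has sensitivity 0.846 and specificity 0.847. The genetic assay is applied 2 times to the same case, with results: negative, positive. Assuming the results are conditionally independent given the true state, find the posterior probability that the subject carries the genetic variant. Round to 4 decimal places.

Posterior P(H) ≈ 0.0402

Let H be the event that the subject carries the genetic variant; start with P(H) = 0.04. P('positive'|H) = 0.846, P('positive'|¬H) = 0.153.
Update on result 1 ('negative'): P(H) ← 0.154·0.0400 / (0.154·0.0400 + 0.847·0.9600) = 0.0061600/0.81928 = 0.0075.
Update on result 2 ('positive'): P(H) ← 0.846·0.0075 / (0.846·0.0075 + 0.153·0.9925) = 0.0063609/0.15821 = 0.0402.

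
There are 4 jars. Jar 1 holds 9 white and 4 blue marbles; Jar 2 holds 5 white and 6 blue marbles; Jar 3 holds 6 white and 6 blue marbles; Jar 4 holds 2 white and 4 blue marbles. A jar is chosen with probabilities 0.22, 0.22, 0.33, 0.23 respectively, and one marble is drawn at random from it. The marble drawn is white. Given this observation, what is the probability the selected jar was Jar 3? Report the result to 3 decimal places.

Tabulate prior·likelihood by source: [1] prior 0.22, lik 0.6923, product 0.1523; [2] prior 0.22, lik 0.4545, product 0.1000; [3] prior 0.33, lik 0.5, product 0.1650; [4] prior 0.23, lik 0.3333, product 0.07667.
Normalizing constant = 0.49397; the posterior for Jar 3 is its product over the sum, 0.1650/0.49397 = 0.334.

Posterior probability ≈ 0.334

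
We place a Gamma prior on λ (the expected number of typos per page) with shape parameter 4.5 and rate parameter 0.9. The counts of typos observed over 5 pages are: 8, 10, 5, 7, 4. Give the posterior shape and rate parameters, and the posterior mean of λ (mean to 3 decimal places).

The Poisson likelihood adds the total count to the shape and the number of exposure periods to the rate. Here ∑xᵢ = 34 and n = 5, so shape 4.5→38.5 and rate 0.9→5.9.
Posterior mean = shape/rate = 38.5/5.9 = 6.525.

Posterior: Gamma(shape=38.5, rate=5.9); mean ≈ 6.525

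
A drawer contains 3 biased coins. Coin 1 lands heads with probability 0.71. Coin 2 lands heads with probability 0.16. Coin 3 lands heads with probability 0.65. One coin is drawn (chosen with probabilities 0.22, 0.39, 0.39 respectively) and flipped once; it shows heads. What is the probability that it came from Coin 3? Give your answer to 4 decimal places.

Posterior probability ≈ 0.5370

P(heads|C1) = 0.71; P(heads|C2) = 0.16; P(heads|C3) = 0.65.
Prior × likelihood for each source: 0.22·0.71=0.1562, 0.39·0.16=0.06240, 0.39·0.65=0.2535. Summing gives P(heads) = 0.47210.
P(Coin 3 | heads) = 0.2535 / 0.47210 = 0.5370.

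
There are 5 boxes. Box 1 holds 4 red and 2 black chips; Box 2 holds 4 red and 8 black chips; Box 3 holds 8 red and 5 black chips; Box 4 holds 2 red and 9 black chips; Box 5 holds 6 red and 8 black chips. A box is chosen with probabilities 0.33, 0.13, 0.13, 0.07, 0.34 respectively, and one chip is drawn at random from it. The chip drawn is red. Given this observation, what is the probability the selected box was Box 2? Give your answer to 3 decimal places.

Posterior probability ≈ 0.086

Tabulate prior·likelihood by source: [1] prior 0.33, lik 0.6667, product 0.2200; [2] prior 0.13, lik 0.3333, product 0.04333; [3] prior 0.13, lik 0.6154, product 0.08000; [4] prior 0.07, lik 0.1818, product 0.01273; [5] prior 0.34, lik 0.4286, product 0.1457.
Normalizing constant = 0.50177; the posterior for Box 2 is its product over the sum, 0.04333/0.50177 = 0.086.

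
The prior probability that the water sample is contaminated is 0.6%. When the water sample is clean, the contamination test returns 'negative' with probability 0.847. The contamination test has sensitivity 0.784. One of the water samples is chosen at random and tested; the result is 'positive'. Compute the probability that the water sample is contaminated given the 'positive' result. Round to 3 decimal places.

P(H | E) ≈ 0.030

Let H be the event that the water sample is contaminated. P(H) = 0.006, so P(¬H) = 0.994. With E the 'positive' result, P(E|H) = 0.784 and P(E|¬H) = 0.153.
P(E) = 0.784·0.006 + 0.153·0.994 = 0.0047040 + 0.15208 = 0.15679.
By Bayes' theorem, P(H|E) = 0.0047040 / 0.15679 = 0.030.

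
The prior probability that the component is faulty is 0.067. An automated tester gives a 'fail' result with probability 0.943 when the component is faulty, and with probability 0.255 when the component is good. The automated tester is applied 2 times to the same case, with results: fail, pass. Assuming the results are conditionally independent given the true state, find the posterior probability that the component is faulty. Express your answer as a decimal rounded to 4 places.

With H the event that the component is faulty, the joint likelihood of the observed sequence is P(data|H) = 0.943·0.057 = 0.053751 and P(data|¬H) = 0.255·0.745 = 0.18998.
Bayes: P(H|data) = 0.067·0.053751 / (0.067·0.053751 + 0.933·0.18998) = 0.0036013/0.18085 = 0.0199.

Posterior P(H) ≈ 0.0199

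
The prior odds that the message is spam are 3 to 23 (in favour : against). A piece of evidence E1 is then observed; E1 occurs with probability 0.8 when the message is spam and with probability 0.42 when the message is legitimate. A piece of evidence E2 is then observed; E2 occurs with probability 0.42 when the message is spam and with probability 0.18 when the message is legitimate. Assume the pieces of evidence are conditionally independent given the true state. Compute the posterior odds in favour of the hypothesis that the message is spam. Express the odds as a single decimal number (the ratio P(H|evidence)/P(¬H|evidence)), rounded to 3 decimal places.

Posterior odds ≈ 0.580

Prior odds = 3/23 = 0.13043. In log-odds, ln(0.13043) = -2.0369.
Add log likelihood ratios: ln(1.9048) + ln(2.3333) = 1.4917.
Posterior log-odds = -0.54523, so posterior odds = exp(-0.54523) = 0.57971.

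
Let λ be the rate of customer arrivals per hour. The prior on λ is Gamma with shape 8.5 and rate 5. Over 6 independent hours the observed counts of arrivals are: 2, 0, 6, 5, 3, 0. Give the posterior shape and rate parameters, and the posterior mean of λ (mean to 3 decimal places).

Posterior: Gamma(shape=24.5, rate=11); mean ≈ 2.227

Total count ∑xᵢ = 16 over n = 6 hours.
Gamma is conjugate to the Poisson likelihood: posterior is Gamma(shape = 8.5+16 = 24.5, rate = 5+6 = 11).
Posterior mean = shape/rate = 24.5/11 = 2.227.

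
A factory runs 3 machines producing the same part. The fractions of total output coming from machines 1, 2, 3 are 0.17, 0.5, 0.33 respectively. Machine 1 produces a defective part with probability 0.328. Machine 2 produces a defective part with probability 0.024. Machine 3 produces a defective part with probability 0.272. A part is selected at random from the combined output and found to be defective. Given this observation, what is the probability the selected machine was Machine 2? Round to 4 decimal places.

P(defective|M1) = 0.328; P(defective|M2) = 0.024; P(defective|M3) = 0.272.
Prior × likelihood for each source: 0.17·0.328=0.05576, 0.5·0.024=0.01200, 0.33·0.272=0.08976. Summing gives P(defective) = 0.15752.
P(Machine 2 | defective) = 0.01200 / 0.15752 = 0.0762.

Posterior probability ≈ 0.0762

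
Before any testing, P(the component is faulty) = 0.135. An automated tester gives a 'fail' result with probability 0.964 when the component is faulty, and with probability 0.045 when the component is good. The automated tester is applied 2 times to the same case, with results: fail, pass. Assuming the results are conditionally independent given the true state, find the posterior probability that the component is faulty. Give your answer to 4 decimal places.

Posterior P(H) ≈ 0.1119

Let H be the event that the component is faulty; start with P(H) = 0.135. P('fail'|H) = 0.964, P('fail'|¬H) = 0.045.
Update on result 1 ('fail'): P(H) ← 0.964·0.1350 / (0.964·0.1350 + 0.045·0.8650) = 0.13014/0.16907 = 0.7698.
Update on result 2 ('pass'): P(H) ← 0.036·0.7698 / (0.036·0.7698 + 0.955·0.2302) = 0.027711/0.24759 = 0.1119.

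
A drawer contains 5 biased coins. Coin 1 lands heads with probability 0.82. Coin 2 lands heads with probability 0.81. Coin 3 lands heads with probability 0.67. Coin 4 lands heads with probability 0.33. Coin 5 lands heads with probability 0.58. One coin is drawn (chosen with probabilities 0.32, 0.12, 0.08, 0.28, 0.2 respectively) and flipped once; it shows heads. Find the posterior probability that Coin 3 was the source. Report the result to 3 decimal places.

Posterior probability ≈ 0.086

P(heads|C1) = 0.82; P(heads|C2) = 0.81; P(heads|C3) = 0.67; P(heads|C4) = 0.33; P(heads|C5) = 0.58.
Prior × likelihood for each source: 0.32·0.82=0.2624, 0.12·0.81=0.09720, 0.08·0.67=0.05360, 0.28·0.33=0.09240, 0.2·0.58=0.1160. Summing gives P(heads) = 0.62160.
P(Coin 3 | heads) = 0.05360 / 0.62160 = 0.086.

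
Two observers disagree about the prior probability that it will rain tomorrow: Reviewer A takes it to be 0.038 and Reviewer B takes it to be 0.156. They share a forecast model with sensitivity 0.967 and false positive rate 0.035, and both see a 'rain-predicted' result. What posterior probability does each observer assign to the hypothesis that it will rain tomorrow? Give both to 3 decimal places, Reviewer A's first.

P('+'|H) = 0.967, P('+'|¬H) = 0.035.
Reviewer A: numerator 0.967·0.038 = 0.036746; evidence = 0.036746+0.035·0.962 = 0.070416; posterior = 0.522.
Reviewer B: numerator 0.967·0.156 = 0.15085; evidence = 0.15085+0.035·0.844 = 0.18039; posterior = 0.836.

Reviewer A: 0.522; Reviewer B: 0.836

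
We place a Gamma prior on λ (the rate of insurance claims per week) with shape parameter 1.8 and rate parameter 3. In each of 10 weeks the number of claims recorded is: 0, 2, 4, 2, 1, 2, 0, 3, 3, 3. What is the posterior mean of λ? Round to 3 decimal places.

The Poisson likelihood adds the total count to the shape and the number of exposure periods to the rate. Here ∑xᵢ = 20 and n = 10, so shape 1.8→21.8 and rate 3→13.
Posterior mean = shape/rate = 21.8/13 = 1.677.

Posterior mean ≈ 1.677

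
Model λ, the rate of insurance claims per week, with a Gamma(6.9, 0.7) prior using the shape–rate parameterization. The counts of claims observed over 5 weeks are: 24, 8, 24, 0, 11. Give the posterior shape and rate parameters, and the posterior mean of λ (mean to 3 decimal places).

The Poisson likelihood adds the total count to the shape and the number of exposure periods to the rate. Here ∑xᵢ = 67 and n = 5, so shape 6.9→73.9 and rate 0.7→5.7.
Posterior mean = shape/rate = 73.9/5.7 = 12.965.

Posterior: Gamma(shape=73.9, rate=5.7); mean ≈ 12.965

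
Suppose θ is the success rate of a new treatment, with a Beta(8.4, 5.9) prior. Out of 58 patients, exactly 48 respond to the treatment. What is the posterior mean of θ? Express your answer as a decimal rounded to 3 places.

Posterior mean ≈ 0.780

The binomial likelihood is conjugate to the Beta prior: with 48 successes and 10 failures, the posterior is Beta(8.4+48, 5.9+10) = Beta(56.4, 15.9).
E[θ | data] = 56.4/(56.4+15.9) = 0.780.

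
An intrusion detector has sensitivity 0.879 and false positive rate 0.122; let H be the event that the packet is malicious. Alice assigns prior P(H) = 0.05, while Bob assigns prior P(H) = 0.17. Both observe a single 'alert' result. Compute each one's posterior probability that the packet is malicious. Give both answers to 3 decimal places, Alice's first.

Alice: 0.275; Bob: 0.596

P('+'|H) = 0.879, P('+'|¬H) = 0.122.
Alice: numerator 0.879·0.05 = 0.043950; evidence = 0.043950+0.122·0.95 = 0.15985; posterior = 0.275.
Bob: numerator 0.879·0.17 = 0.14943; evidence = 0.14943+0.122·0.83 = 0.25069; posterior = 0.596.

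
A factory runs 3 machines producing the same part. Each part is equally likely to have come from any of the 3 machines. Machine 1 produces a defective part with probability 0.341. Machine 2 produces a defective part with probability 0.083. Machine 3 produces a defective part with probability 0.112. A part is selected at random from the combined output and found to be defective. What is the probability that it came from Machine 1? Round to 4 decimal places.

Posterior probability ≈ 0.6362

Tabulate prior·likelihood by source: [1] prior 0.333333, lik 0.341, product 0.1137; [2] prior 0.333333, lik 0.083, product 0.02767; [3] prior 0.333333, lik 0.112, product 0.03733.
Normalizing constant = 0.17867; the posterior for Machine 1 is its product over the sum, 0.1137/0.17867 = 0.6362.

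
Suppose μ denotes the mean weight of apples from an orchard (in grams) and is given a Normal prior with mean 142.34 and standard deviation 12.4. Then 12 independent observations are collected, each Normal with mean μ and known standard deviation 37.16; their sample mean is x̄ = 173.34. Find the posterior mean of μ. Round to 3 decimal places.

Posterior mean ≈ 160.071

Prior precision 1/τ₀² = 1/12.4² = 0.00650364; data precision n/σ² = 12/37.16² = 0.00869020.
Posterior precision = 0.00650364 + 0.00869020 = 0.0151938.
Posterior mean = (0.00650364·142.34 + 0.00869020·173.34) / 0.0151938 = 160.071.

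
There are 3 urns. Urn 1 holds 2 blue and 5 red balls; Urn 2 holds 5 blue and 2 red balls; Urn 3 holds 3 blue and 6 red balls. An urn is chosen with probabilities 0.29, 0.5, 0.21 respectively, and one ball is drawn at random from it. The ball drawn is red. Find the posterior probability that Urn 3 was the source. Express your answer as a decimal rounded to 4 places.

Posterior probability ≈ 0.2857

P(red|Urn 1) = 0.7143; P(red|Urn 2) = 0.2857; P(red|Urn 3) = 0.6667.
Prior × likelihood for each source: 0.29·0.7143=0.2071, 0.5·0.2857=0.1429, 0.21·0.6667=0.1400. Summing gives P(red) = 0.49000.
P(Urn 3 | red) = 0.1400 / 0.49000 = 0.2857.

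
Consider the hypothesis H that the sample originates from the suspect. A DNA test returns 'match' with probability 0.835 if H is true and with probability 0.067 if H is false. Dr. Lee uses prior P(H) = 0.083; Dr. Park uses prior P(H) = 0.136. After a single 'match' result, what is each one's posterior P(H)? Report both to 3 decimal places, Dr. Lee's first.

Dr. Lee: 0.530; Dr. Park: 0.662

The likelihood ratio for a 'match' result is 0.835/0.067 = 12.463.
Dr. Lee: prior odds 0.083/0.917 = 0.090513; posterior odds 1.1280; posterior probability 0.530.
Dr. Park: prior odds 0.136/0.864 = 0.15741; posterior odds 1.9617; posterior probability 0.662.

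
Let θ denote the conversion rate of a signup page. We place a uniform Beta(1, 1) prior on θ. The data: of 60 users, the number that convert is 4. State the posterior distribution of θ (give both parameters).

Observing 4 successes and 56 failures updates Beta(1, 1) by adding the success and failure counts to the two shape parameters: α = 1+4 = 5, β = 1+56 = 57.

Posterior: Beta(5, 57)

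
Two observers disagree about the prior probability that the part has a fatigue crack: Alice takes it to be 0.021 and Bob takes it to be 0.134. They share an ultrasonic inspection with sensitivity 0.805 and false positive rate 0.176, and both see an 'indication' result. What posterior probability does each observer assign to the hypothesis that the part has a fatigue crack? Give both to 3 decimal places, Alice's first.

Alice: 0.089; Bob: 0.414

The likelihood ratio for an 'indication' result is 0.805/0.176 = 4.5739.
Alice: prior odds 0.021/0.979 = 0.021450; posterior odds 0.098111; posterior probability 0.089.
Bob: prior odds 0.134/0.866 = 0.15473; posterior odds 0.70773; posterior probability 0.414.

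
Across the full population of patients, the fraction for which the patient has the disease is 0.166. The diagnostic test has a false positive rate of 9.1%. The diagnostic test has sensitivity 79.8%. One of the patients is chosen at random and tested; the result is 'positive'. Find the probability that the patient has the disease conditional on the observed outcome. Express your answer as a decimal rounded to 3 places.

P(H | E) ≈ 0.636

Let H be the event that the patient has the disease. P(H) = 0.166, so P(¬H) = 0.834. With E the 'positive' result, P(E|H) = 0.798 and P(E|¬H) = 0.091.
P(E) = 0.798·0.166 + 0.091·0.834 = 0.13247 + 0.075894 = 0.20836.
By Bayes' theorem, P(H|E) = 0.13247 / 0.20836 = 0.636.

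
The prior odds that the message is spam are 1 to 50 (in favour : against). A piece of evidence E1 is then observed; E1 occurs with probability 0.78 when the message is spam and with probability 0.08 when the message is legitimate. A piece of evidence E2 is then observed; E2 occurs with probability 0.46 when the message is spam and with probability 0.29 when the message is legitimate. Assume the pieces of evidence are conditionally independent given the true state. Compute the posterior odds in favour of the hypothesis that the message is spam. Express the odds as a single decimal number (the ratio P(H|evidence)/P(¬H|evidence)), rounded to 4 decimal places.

Prior odds = 1/50 = 0.020000. In log-odds, ln(0.020000) = -3.9120.
Add log likelihood ratios: ln(9.7500) + ln(1.5862) = 2.7386.
Posterior log-odds = -1.1734, so posterior odds = exp(-1.1734) = 0.30931.

Posterior odds ≈ 0.3093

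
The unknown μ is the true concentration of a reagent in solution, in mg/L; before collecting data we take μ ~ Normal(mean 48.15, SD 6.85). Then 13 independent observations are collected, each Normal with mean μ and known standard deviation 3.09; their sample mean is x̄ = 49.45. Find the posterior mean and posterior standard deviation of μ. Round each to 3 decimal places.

Posterior mean ≈ 49.430; posterior SD ≈ 0.850

With known σ, the Normal prior is conjugate. Weight on the data is w = (n/σ²)/(n/σ² + 1/τ₀²) = 1.36153/(1.36153+0.0213117) = 0.98459.
Posterior mean = w·x̄ + (1−w)·μ₀ = 0.98459·49.45 + 0.015412·48.15 = 49.430. Posterior variance = 1/(1.36153+0.0213117) = 0.723150, so SD = 0.850.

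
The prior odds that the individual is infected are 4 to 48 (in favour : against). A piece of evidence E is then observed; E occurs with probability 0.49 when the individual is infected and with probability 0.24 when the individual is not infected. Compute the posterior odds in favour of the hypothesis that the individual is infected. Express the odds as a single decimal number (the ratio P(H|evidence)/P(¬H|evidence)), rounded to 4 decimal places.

Prior odds = 4/48 = 0.083333. In log-odds, ln(0.083333) = -2.4849.
Add log likelihood ratio: ln(2.0417) = 0.71377.
Posterior log-odds = -1.7711, so posterior odds = exp(-1.7711) = 0.17014.

Posterior odds ≈ 0.1701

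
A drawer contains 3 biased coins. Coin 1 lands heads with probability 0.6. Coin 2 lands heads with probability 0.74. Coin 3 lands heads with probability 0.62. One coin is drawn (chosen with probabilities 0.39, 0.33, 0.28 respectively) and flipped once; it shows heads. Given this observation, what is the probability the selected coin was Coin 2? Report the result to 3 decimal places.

Tabulate prior·likelihood by source: [1] prior 0.39, lik 0.6, product 0.2340; [2] prior 0.33, lik 0.74, product 0.2442; [3] prior 0.28, lik 0.62, product 0.1736.
Normalizing constant = 0.65180; the posterior for Coin 2 is its product over the sum, 0.2442/0.65180 = 0.375.

Posterior probability ≈ 0.375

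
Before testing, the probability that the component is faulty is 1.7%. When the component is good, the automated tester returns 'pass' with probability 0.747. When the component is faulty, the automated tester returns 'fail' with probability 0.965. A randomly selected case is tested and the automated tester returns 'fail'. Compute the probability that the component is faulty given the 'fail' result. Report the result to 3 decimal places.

P(H | E) ≈ 0.062

Let H be the event that the component is faulty. P(H) = 0.017, so P(¬H) = 0.983. With E the 'fail' result, P(E|H) = 0.965 and P(E|¬H) = 0.253.
P(E) = 0.965·0.017 + 0.253·0.983 = 0.016405 + 0.24870 = 0.26510.
By Bayes' theorem, P(H|E) = 0.016405 / 0.26510 = 0.062.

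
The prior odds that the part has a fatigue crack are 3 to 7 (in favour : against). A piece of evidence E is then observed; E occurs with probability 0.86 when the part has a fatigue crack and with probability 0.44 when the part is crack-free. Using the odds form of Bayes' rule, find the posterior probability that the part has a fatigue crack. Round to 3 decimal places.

Prior odds = 3/7 = 0.42857.
Likelihood ratio for E = 0.86/0.44 = 1.9545.
Posterior odds = prior odds × LR = 0.83766.
Posterior probability = odds/(1+odds) = 0.83766/1.8377 = 0.456.

Posterior probability ≈ 0.456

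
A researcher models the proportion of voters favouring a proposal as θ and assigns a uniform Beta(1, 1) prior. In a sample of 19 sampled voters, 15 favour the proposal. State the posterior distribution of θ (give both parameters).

Observing 15 successes and 4 failures updates Beta(1, 1) by adding the success and failure counts to the two shape parameters: α = 1+15 = 16, β = 1+4 = 5.

Posterior: Beta(16, 5)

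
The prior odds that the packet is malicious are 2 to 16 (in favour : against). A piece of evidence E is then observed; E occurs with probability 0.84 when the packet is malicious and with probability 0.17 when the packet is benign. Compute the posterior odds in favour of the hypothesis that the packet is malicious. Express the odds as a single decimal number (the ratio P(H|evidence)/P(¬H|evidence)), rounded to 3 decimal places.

Posterior odds ≈ 0.618

Prior odds = 2/16 = 0.12500.
Likelihood ratio for E = 0.84/0.17 = 4.9412.
Posterior odds = prior odds × LR = 0.61765.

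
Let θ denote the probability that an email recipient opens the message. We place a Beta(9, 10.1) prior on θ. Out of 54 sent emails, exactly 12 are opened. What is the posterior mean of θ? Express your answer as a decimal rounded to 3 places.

Observing 12 successes and 42 failures updates Beta(9, 10.1) by adding the success and failure counts to the two shape parameters: α = 9+12 = 21, β = 10.1+42 = 52.1.
Posterior mean = α/(α+β) = 21/73.1 = 0.287.

Posterior mean ≈ 0.287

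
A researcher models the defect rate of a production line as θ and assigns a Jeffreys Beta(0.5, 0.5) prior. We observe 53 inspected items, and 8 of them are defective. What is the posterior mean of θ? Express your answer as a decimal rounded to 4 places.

Posterior mean ≈ 0.1574

Observing 8 successes and 45 failures updates Beta(0.5, 0.5) by adding the success and failure counts to the two shape parameters: α = 0.5+8 = 8.5, β = 0.5+45 = 45.5.
E[θ | data] = 8.5/(8.5+45.5) = 0.1574.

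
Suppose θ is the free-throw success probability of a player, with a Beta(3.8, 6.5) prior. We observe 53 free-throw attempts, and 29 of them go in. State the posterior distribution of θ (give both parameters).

Posterior: Beta(32.8, 30.5)

Observing 29 successes and 24 failures updates Beta(3.8, 6.5) by adding the success and failure counts to the two shape parameters: α = 3.8+29 = 32.8, β = 6.5+24 = 30.5.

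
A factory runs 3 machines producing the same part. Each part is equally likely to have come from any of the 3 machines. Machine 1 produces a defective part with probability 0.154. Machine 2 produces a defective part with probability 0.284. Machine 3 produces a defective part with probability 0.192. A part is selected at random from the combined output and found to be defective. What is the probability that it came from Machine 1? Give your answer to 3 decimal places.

Posterior probability ≈ 0.244

P(defective|M1) = 0.154; P(defective|M2) = 0.284; P(defective|M3) = 0.192.
Prior × likelihood for each source: 0.333333·0.154=0.05133, 0.333333·0.284=0.09467, 0.333333·0.192=0.06400. Summing gives P(defective) = 0.21000.
P(Machine 1 | defective) = 0.05133 / 0.21000 = 0.244.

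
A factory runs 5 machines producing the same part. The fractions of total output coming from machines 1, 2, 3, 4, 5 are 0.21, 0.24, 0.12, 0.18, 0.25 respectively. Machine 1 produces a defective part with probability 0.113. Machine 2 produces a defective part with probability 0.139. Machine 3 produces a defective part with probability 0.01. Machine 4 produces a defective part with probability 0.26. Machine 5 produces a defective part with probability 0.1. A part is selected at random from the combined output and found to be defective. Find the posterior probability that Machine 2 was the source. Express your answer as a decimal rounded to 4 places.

P(defective|M1) = 0.113; P(defective|M2) = 0.139; P(defective|M3) = 0.01; P(defective|M4) = 0.26; P(defective|M5) = 0.1.
Prior × likelihood for each source: 0.21·0.113=0.02373, 0.24·0.139=0.03336, 0.12·0.01=0.001200, 0.18·0.26=0.04680, 0.25·0.1=0.02500. Summing gives P(defective) = 0.13009.
P(Machine 2 | defective) = 0.03336 / 0.13009 = 0.2564.

Posterior probability ≈ 0.2564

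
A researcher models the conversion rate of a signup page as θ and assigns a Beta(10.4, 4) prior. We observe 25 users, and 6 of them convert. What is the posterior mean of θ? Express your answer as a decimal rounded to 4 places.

The binomial likelihood is conjugate to the Beta prior: with 6 successes and 19 failures, the posterior is Beta(10.4+6, 4+19) = Beta(16.4, 23).
Posterior mean = α/(α+β) = 16.4/39.4 = 0.4162.

Posterior mean ≈ 0.4162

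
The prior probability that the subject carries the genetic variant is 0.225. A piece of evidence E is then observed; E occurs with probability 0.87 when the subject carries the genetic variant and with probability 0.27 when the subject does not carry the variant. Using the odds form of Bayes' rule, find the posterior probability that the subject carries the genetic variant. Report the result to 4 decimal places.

Prior odds = 0.225/(1−0.225) = 0.29032.
Likelihood ratio for E = 0.87/0.27 = 3.2222.
Posterior odds = prior odds × LR = 0.93548.
Posterior probability = odds/(1+odds) = 0.93548/1.9355 = 0.4833.

Posterior probability ≈ 0.4833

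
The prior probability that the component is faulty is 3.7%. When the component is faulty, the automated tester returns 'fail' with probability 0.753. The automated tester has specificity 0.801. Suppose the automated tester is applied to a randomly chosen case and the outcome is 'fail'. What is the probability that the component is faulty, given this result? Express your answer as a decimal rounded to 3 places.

Let H be the event that the component is faulty. P(H) = 0.037, so P(¬H) = 0.963. With E the 'fail' result, P(E|H) = 0.753 and P(E|¬H) = 0.199.
P(E) = 0.753·0.037 + 0.199·0.963 = 0.027861 + 0.19164 = 0.21950.
By Bayes' theorem, P(H|E) = 0.027861 / 0.21950 = 0.127.

P(H | E) ≈ 0.127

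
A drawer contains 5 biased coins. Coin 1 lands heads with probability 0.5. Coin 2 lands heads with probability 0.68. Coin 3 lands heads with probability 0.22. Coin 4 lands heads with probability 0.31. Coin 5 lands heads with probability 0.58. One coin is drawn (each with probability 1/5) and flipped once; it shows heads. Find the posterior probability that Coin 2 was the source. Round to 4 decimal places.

Posterior probability ≈ 0.2969

Tabulate prior·likelihood by source: [1] prior 0.2, lik 0.5, product 0.1000; [2] prior 0.2, lik 0.68, product 0.1360; [3] prior 0.2, lik 0.22, product 0.04400; [4] prior 0.2, lik 0.31, product 0.06200; [5] prior 0.2, lik 0.58, product 0.1160.
Normalizing constant = 0.45800; the posterior for Coin 2 is its product over the sum, 0.1360/0.45800 = 0.2969.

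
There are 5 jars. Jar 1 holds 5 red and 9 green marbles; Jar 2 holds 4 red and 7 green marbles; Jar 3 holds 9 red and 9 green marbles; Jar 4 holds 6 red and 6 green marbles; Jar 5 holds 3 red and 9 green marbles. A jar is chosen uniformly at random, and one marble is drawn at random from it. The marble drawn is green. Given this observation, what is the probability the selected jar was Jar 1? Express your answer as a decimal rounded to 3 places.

Posterior probability ≈ 0.212

P(green|Jar 1) = 0.6429; P(green|Jar 2) = 0.6364; P(green|Jar 3) = 0.5; P(green|Jar 4) = 0.5; P(green|Jar 5) = 0.75.
Prior × likelihood for each source: 0.2·0.6429=0.1286, 0.2·0.6364=0.1273, 0.2·0.5=0.1000, 0.2·0.5=0.1000, 0.2·0.75=0.1500. Summing gives P(green) = 0.60584.
P(Jar 1 | green) = 0.1286 / 0.60584 = 0.212.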